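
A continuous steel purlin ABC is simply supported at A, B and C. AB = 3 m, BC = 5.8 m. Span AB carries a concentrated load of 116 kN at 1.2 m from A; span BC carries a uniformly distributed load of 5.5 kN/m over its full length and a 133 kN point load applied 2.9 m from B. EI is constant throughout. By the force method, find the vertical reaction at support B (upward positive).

Insert a hinge at B; M_B is the redundant, and each span becomes simply supported.
End slopes at the hinge B, treating each span as simply supported:
  span AB: point load 116 at a = 1.2: Pab(L + a)/(6LEI) = 58.46/EI
  span BC: UDL 5.5: wL³/(24EI) = 44.71/EI
  span BC: point load 133 at a = 2.9: Pab(L + b)/(6LEI) = 279.6/EI
  relative rotation θ_0 = (58.46 + 324.3)/EI = 382.8/EI
A unit hogging moment at B produces rotation L₁/(3EI) + L₂/(3EI) = 2.933/EI.
Slope continuity at B: θ_0 = M_B·2.933/EI, so M_B = 382.8/2.933 = 130.5 kN·m (hogging).
Span AB, ΣM about A with M_B applied at B: R_B^{AB}·3 = 139.2 + 130.5, so R_B^{AB} = 89.9 kN and R_A = 116 − 89.9 = 26.1 kN.
Span BC, ΣM about C: R_B^{BC}·5.8 = 478.2 + 130.5, so R_B^{BC} = 105 kN and R_C = 164.9 − 105 = 59.95 kN.
R_B = 89.9 + 105 = 194.9 kN.

R_B = 194.9 kN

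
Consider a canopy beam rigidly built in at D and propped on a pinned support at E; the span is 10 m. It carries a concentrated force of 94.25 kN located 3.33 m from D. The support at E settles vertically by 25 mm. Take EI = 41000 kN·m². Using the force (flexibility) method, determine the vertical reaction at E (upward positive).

Choose R_E as the redundant. The primary structure is the cantilever fixed at D.
Deflection at E on the released cantilever, summing each load's contribution:
  point load 94.25 at a = 3.33: Pa²(3L − a)/(6EI) = 4646/EI
Tip deflection under a unit load at E: L³/(3EI) = 333.3/EI.
With EI = 41000 kN·m²: δ_0 = 0.11331 m and δ_{EE} = 0.00813 m/kN.
Compatibility — the beam at E must follow the support down by 0.025 m: δ_0 − R_E·δ_{EE} = 0.025, so R_E = (0.11331 − 0.025)/0.00813 = 10.86 kN.

R_E = 10.86 kN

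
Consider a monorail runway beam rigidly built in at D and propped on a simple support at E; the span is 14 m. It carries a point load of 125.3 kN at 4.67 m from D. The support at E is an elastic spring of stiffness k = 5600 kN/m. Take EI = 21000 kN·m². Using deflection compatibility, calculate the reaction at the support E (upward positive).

R_E = 18.51 kN

Remove the prop at E; the released (primary) structure is a cantilever built in at D.
Free-end deflection of the primary structure under the applied loading (downward +):
  point load 125.3 at a = 4.67: Pa²(3L − a)/(6EI) = 17002/EI
Flexibility coefficient — unit upward force at E: δ_{EE} = L³/(3EI) = 914.7/EI.
With EI = 21000 kN·m²: δ_0 = 0.8096 m and δ_{EE} = 0.043556 m/kN.
Compatibility — the spring shortens by R_E/k under the reaction it provides: δ_0 − R_E·δ_{EE} = R_E/k. With 1/k = 0.000179 m/kN, R_E = δ_0 / (δ_{EE} + 1/k) = 0.8096 / (0.043556 + 0.000179) = 18.51 kN.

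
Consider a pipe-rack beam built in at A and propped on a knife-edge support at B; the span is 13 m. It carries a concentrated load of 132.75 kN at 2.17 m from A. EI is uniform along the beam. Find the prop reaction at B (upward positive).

Choose R_B as the redundant. The primary structure is the cantilever fixed at A.
Primary-structure tip deflection at B by superposition:
  point load 132.75 at a = 2.17: Pa²(3L − a)/(6EI) = 3837/EI
Flexibility coefficient — unit upward force at B: δ_{BB} = L³/(3EI) = 732.3/EI.
The prop prevents deflection at B: R_B = δ_0/δ_{BB} = 3837/732.3 = 5.24 kN.

R_B = 5.24 kN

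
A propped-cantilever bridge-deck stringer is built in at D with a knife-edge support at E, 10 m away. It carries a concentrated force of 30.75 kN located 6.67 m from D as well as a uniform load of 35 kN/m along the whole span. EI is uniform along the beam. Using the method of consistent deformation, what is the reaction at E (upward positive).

Remove the prop at E; the released (primary) structure is a cantilever built in at D.
Free-end deflection of the primary structure under the applied loading (downward +):
  point load 30.75 at a = 6.67: Pa²(3L − a)/(6EI) = 5319/EI
  UDL 35: wL⁴/(8EI) = 43750/EI
  δ_0 = 49069/EI
Flexibility coefficient — unit upward force at E: δ_{EE} = L³/(3EI) = 333.3/EI.
The prop prevents deflection at E: R_E = δ_0/δ_{EE} = 49069/333.3 = 147.2 kN.

R_E = 147.2 kN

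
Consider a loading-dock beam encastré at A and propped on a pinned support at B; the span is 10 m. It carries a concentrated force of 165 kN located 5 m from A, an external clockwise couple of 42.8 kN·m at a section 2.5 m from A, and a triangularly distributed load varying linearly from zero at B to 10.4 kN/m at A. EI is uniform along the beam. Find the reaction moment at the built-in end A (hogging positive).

M_A = 393.4 kN·m

Release the roller at B. Primary structure: cantilever fixed at A.
Deflection at B on the released cantilever, summing each load's contribution:
  point load 165 at a = 5: Pa²(3L − a)/(6EI) = 17188/EI
  clockwise couple 42.8 at a = 2.5: M₀a(2L − a)/(2EI) = 936.2/EI
  triangular load, peak 10.4 at the fixed end: w₀L⁴/(30EI) = 3467/EI
  δ_0 = 21590/EI
Flexibility coefficient — unit upward force at B: δ_{BB} = L³/(3EI) = 333.3/EI.
The prop prevents deflection at B: R_B = δ_0/δ_{BB} = 21590/333.3 = 64.77 kN.
Moment equilibrium about A: M_A = Σ(load moments about A) − R_B·L = 1041 − 64.77×10 = 393.4 kN·m.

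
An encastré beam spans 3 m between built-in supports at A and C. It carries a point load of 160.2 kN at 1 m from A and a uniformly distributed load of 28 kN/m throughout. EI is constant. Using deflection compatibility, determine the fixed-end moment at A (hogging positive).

M_A = 92.2 kN·m

Release both end moments; the primary structure is a simply-supported span AC with redundants M_A and M_C.
On the primary (simply-supported) span, the end slopes from the loading are:
  at A: point load 160.2 at a = 1: Pab(L + b)/(6LEI) = 89/EI
  at C: point load 160.2 at a = 1: Pab(L + a)/(6LEI) = 71.2/EI
  at A: UDL 28: wL³/(24EI) = 31.5/EI
  at C: UDL 28: wL³/(24EI) = 31.5/EI
  θ_A0 = 120.5/EI,  θ_C0 = 102.7/EI
Flexibility coefficients: a unit moment at one end gives L/(3EI) there and L/(6EI) at the far end, so f₁₁ = f₂₂ = 1/EI and f₁₂ = f₂₁ = 0.5/EI.
Compatibility — zero rotation at each built-in end:
  1 M_A + 0.5 M_C = 120.5
  0.5 M_A + 1 M_C = 102.7
Solving the pair gives M_A = 92.2 kN·m and M_C = 56.6 kN·m (hogging).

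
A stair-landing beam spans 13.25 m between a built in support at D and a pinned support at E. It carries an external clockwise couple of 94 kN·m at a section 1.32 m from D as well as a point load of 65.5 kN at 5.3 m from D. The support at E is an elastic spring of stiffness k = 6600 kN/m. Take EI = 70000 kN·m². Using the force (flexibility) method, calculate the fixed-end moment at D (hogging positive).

M_D = 236.7 kN·m

Remove the prop at E; the released (primary) structure is a cantilever built in at D.
Free-end deflection of the primary structure under the applied loading (downward +):
  clockwise couple 94 at a = 1.32: M₀a(2L − a)/(2EI) = 1562/EI
  point load 65.5 at a = 5.3: Pa²(3L − a)/(6EI) = 10564/EI
  δ_0 = 12126/EI
Tip deflection under a unit load at E: L³/(3EI) = 775.4/EI.
With EI = 70000 kN·m²: δ_0 = 0.17323 m and δ_{EE} = 0.011077 m/kN.
Compatibility — the spring shortens by R_E/k under the reaction it provides: δ_0 − R_E·δ_{EE} = R_E/k. With 1/k = 0.000152 m/kN, R_E = δ_0 / (δ_{EE} + 1/k) = 0.17323 / (0.011077 + 0.000152) = 15.43 kN.
Moment equilibrium about D: M_D = Σ(load moments about D) − R_E·L = 441.1 − 15.43×13.25 = 236.7 kN·m.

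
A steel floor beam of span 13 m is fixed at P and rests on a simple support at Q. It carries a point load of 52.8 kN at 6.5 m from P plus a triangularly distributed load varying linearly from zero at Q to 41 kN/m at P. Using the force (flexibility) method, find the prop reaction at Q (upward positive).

R_Q = 69.8 kN

Choose R_Q as the redundant. The primary structure is the cantilever fixed at P.
Primary-structure tip deflection at Q by superposition:
  point load 52.8 at a = 6.5: Pa²(3L − a)/(6EI) = 12084/EI
  triangular load, peak 41 at the fixed end: w₀L⁴/(30EI) = 39033/EI
  δ_0 = 51117/EI
Tip deflection under a unit load at Q: L³/(3EI) = 732.3/EI.
Compatibility at Q: δ_0 − R_Q·δ_{QQ} = 0, so R_Q = 51117/732.3 = 69.8 kN.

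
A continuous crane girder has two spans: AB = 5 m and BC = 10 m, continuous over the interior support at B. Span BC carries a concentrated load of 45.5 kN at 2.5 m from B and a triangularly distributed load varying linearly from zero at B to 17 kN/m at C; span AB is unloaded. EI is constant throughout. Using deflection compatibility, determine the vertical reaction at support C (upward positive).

Take M_B as the redundant. Released structure: two simple spans AB and BC with a hinge at B.
End slopes at the hinge B, treating each span as simply supported:
  span BC: point load 45.5 at a = 2.5: Pab(L + b)/(6LEI) = 248.8/EI
  span BC: triangular load, peak 17: 7w₀L³/(360EI) = 330.6/EI
  relative rotation θ_0 = (0 + 579.4)/EI = 579.4/EI
A unit hogging moment at B produces rotation L₁/(3EI) + L₂/(3EI) = 5/EI.
Compatibility: M_B·(L₁+L₂)/(3EI) = θ_0, giving M_B = 115.9 kN·m (hogging).
Span BC, ΣM about C: R_B^{BC}·10 = 624.6 + 115.9, so R_B^{BC} = 74.05 kN and R_C = 130.5 − 74.05 = 56.45 kN.

R_C = 56.45 kN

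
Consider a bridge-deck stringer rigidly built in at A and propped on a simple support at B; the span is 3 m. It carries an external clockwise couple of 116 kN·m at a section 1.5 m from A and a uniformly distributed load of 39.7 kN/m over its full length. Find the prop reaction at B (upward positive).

Remove the prop at B; the released (primary) structure is a cantilever built in at A.
Primary-structure tip deflection at B by superposition:
  clockwise couple 116 at a = 1.5: M₀a(2L − a)/(2EI) = 391.5/EI
  UDL 39.7: wL⁴/(8EI) = 402/EI
  δ_0 = 793.5/EI
Flexibility coefficient — unit upward force at B: δ_{BB} = L³/(3EI) = 9/EI.
Compatibility at B: δ_0 − R_B·δ_{BB} = 0, so R_B = 793.5/9 = 88.16 kN.

R_B = 88.16 kN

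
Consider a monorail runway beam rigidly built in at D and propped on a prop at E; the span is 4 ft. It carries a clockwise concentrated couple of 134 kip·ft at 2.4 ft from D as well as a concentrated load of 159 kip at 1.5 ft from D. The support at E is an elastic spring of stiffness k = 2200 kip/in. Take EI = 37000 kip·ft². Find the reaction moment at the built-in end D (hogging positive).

Remove the prop at E; the released (primary) structure is a cantilever built in at D.
Primary-structure tip deflection at E by superposition:
  clockwise couple 134 at a = 2.4: M₀a(2L − a)/(2EI) = 900.5/EI
  point load 159 at a = 1.5: Pa²(3L − a)/(6EI) = 626.1/EI
  δ_0 = 1527/EI
Flexibility coefficient — unit upward force at E: δ_{EE} = L³/(3EI) = 21.33/EI.
With EI = 37000 kip·ft²: δ_0 = 0.041258 ft and δ_{EE} = 0.000577 ft/kip.
Compatibility — the spring shortens by R_E/k under the reaction it provides: δ_0 − R_E·δ_{EE} = R_E/k. With 1/k = 1/(2200×12) ft/kip = 0.000038 ft/kip, R_E = δ_0 / (δ_{EE} + 1/k) = 0.041258 / (0.000577 + 0.000038) = 67.15 kip.
Moment equilibrium about D: M_D = Σ(load moments about D) − R_E·L = 372.5 − 67.15×4 = 103.9 kip·ft.

M_D = 103.9 kip·ft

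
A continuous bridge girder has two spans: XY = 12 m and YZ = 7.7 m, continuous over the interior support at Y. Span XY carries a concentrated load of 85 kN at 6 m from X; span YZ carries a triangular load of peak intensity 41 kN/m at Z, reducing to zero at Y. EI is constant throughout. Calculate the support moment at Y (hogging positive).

Release continuity at Y by inserting a hinge; the redundant is the internal moment M_Y. The primary structure is two simply-supported spans XY and YZ.
Discontinuity in slope at Y on the released structure — sum the simple-span end rotations:
  span XY: point load 85 at a = 6: Pab(L + a)/(6LEI) = 765/EI
  span YZ: triangular load, peak 41: 7w₀L³/(360EI) = 364/EI
  relative rotation θ_0 = (765 + 364)/EI = 1129/EI
A unit hogging moment at Y produces rotation L₁/(3EI) + L₂/(3EI) = 6.567/EI.
Slope continuity at Y: θ_0 = M_Y·6.567/EI, so M_Y = 1129/6.567 = 171.9 kN·m (hogging).

M_Y = 171.9 kN·m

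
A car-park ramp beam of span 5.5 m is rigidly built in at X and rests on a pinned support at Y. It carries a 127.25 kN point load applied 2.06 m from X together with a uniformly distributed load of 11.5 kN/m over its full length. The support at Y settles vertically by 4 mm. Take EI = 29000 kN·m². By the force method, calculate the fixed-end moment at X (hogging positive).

M_X = 188.2 kN·m

Choose R_Y as the redundant. The primary structure is the cantilever fixed at X.
Free-end deflection of the primary structure under the applied loading (downward +):
  point load 127.25 at a = 2.06: Pa²(3L − a)/(6EI) = 1300/EI
  UDL 11.5: wL⁴/(8EI) = 1315/EI
  δ_0 = 2615/EI
Tip deflection under a unit load at Y: L³/(3EI) = 55.46/EI.
With EI = 29000 kN·m²: δ_0 = 0.090172 m and δ_{YY} = 0.001912 m/kN.
Compatibility — the beam at Y must follow the support down by 0.004 m: δ_0 − R_Y·δ_{YY} = 0.004, so R_Y = (0.090172 − 0.004)/0.001912 = 45.06 kN.
Moment equilibrium about X: M_X = Σ(load moments about X) − R_Y·L = 436.1 − 45.06×5.5 = 188.2 kN·m.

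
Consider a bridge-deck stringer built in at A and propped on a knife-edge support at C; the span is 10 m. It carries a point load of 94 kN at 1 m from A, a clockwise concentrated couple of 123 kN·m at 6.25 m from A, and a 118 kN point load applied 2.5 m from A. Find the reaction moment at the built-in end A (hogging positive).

M_A = 238.4 kN·m

Choose R_C as the redundant. The primary structure is the cantilever fixed at A.
Free-end deflection of the primary structure under the applied loading (downward +):
  point load 94 at a = 1: Pa²(3L − a)/(6EI) = 454.3/EI
  clockwise couple 123 at a = 6.25: M₀a(2L − a)/(2EI) = 5285/EI
  point load 118 at a = 2.5: Pa²(3L − a)/(6EI) = 3380/EI
  δ_0 = 9120/EI
Flexibility coefficient — unit upward force at C: δ_{CC} = L³/(3EI) = 333.3/EI.
The prop prevents deflection at C: R_C = δ_0/δ_{CC} = 9120/333.3 = 27.36 kN.
Moment equilibrium about A: M_A = Σ(load moments about A) − R_C·L = 512 − 27.36×10 = 238.4 kN·m.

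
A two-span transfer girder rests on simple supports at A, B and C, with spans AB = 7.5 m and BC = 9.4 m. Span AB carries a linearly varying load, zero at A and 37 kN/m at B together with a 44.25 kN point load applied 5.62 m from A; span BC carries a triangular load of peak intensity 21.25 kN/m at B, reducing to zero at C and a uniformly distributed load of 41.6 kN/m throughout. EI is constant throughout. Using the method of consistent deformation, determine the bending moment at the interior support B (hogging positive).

Take M_B as the redundant. Released structure: two simple spans AB and BC with a hinge at B.
Rotations at B on the released spans (each span's end-slope, ×1/EI):
  span AB: triangular load, peak 37: w₀L³/(45EI) = 346.9/EI
  span AB: point load 44.25 at a = 5.62: Pab(L + a)/(6LEI) = 136.3/EI
  span BC: triangular load, peak 21.25: w₀L³/(45EI) = 392.2/EI
  span BC: UDL 41.6: wL³/(24EI) = 1440/EI
  relative rotation θ_0 = (483.2 + 1832)/EI = 2315/EI
A unit hogging moment at B produces rotation L₁/(3EI) + L₂/(3EI) = 5.633/EI.
Compatibility: M_B·(L₁+L₂)/(3EI) = θ_0, giving M_B = 411 kN·m (hogging).

M_B = 411 kN·m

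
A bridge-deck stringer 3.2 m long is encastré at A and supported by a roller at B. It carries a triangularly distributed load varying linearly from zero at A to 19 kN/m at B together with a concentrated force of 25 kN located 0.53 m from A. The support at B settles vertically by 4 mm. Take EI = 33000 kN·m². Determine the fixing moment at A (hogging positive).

M_A = 60.16 kN·m

Choose R_B as the redundant. The primary structure is the cantilever fixed at A.
Downward deflection at the released point B due to the loads:
  triangular load, peak 19 at the free end: 11w₀L⁴/(120EI) = 182.6/EI
  point load 25 at a = 0.53: Pa²(3L − a)/(6EI) = 10.62/EI
  δ_0 = 193.2/EI
Tip deflection under a unit load at B: L³/(3EI) = 10.92/EI.
With EI = 33000 kN·m²: δ_0 = 0.005856 m and δ_{BB} = 0.000331 m/kN.
Compatibility — the beam at B must follow the support down by 0.004 m: δ_0 − R_B·δ_{BB} = 0.004, so R_B = (0.005856 − 0.004)/0.000331 = 5.607 kN.
Moment equilibrium about A: M_A = Σ(load moments about A) − R_B·L = 78.1 − 5.607×3.2 = 60.16 kN·m.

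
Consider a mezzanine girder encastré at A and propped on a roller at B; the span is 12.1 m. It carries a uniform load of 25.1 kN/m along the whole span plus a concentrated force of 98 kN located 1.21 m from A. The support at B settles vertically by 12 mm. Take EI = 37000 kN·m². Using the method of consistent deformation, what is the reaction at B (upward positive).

Remove the prop at B; the released (primary) structure is a cantilever built in at A.
Deflection at B on the released cantilever, summing each load's contribution:
  UDL 25.1: wL⁴/(8EI) = 67255/EI
  point load 98 at a = 1.21: Pa²(3L − a)/(6EI) = 839.1/EI
  δ_0 = 68094/EI
Tip deflection under a unit load at B: L³/(3EI) = 590.5/EI.
With EI = 37000 kN·m²: δ_0 = 1.8404 m and δ_{BB} = 0.01596 m/kN.
Compatibility — the beam at B must follow the support down by 0.012 m: δ_0 − R_B·δ_{BB} = 0.012, so R_B = (1.8404 − 0.012)/0.01596 = 114.6 kN.

R_B = 114.6 kN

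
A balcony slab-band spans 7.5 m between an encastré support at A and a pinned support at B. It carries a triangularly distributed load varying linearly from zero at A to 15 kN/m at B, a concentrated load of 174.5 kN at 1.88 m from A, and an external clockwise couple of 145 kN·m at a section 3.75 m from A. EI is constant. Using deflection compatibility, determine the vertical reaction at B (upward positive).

Choose R_B as the redundant. The primary structure is the cantilever fixed at A.
Primary-structure tip deflection at B by superposition:
  triangular load, peak 15 at the free end: 11w₀L⁴/(120EI) = 4351/EI
  point load 174.5 at a = 1.88: Pa²(3L − a)/(6EI) = 2120/EI
  clockwise couple 145 at a = 3.75: M₀a(2L − a)/(2EI) = 3059/EI
  δ_0 = 9529/EI
Flexibility coefficient — unit upward force at B: δ_{BB} = L³/(3EI) = 140.6/EI.
Compatibility at B: δ_0 − R_B·δ_{BB} = 0, so R_B = 9529/140.6 = 67.76 kN.

R_B = 67.76 kN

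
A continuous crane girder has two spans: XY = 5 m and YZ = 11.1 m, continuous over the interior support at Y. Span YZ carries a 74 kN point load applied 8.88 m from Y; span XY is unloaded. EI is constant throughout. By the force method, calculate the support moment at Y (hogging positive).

M_Y = 54.37 kN·m

Take M_Y as the redundant. Released structure: two simple spans XY and YZ with a hinge at Y.
Discontinuity in slope at Y on the released structure — sum the simple-span end rotations:
  span YZ: point load 74 at a = 8.88: Pab(L + b)/(6LEI) = 291.8/EI
  relative rotation θ_0 = (0 + 291.8)/EI = 291.8/EI
A unit hogging moment at Y produces rotation L₁/(3EI) + L₂/(3EI) = 5.367/EI.
Compatibility: M_Y·(L₁+L₂)/(3EI) = θ_0, giving M_Y = 54.37 kN·m (hogging).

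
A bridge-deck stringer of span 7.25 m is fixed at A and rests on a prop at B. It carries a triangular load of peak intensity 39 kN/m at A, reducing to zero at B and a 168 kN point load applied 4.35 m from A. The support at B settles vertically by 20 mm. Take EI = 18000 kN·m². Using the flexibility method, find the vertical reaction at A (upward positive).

Choose R_B as the redundant. The primary structure is the cantilever fixed at A.
Primary-structure tip deflection at B by superposition:
  triangular load, peak 39 at the fixed end: w₀L⁴/(30EI) = 3592/EI
  point load 168 at a = 4.35: Pa²(3L − a)/(6EI) = 9219/EI
  δ_0 = 12811/EI
Tip deflection under a unit load at B: L³/(3EI) = 127/EI.
With EI = 18000 kN·m²: δ_0 = 0.71171 m and δ_{BB} = 0.007057 m/kN.
Compatibility — the beam at B must follow the support down by 0.02 m: δ_0 − R_B·δ_{BB} = 0.02, so R_B = (0.71171 − 0.02)/0.007057 = 98.02 kN.
Vertical equilibrium: R_A = ΣP − R_B = 309.4 − 98.02 = 211.4 kN.

R_A = 211.4 kN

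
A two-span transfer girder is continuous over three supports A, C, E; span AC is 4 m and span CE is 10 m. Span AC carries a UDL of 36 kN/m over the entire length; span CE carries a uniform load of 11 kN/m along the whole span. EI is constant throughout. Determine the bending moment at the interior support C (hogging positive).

M_C = 118.8 kN·m

Insert a hinge at C; M_C is the redundant, and each span becomes simply supported.
Rotations at C on the released spans (each span's end-slope, ×1/EI):
  span AC: UDL 36: wL³/(24EI) = 96/EI
  span CE: UDL 11: wL³/(24EI) = 458.3/EI
  relative rotation θ_0 = (96 + 458.3)/EI = 554.3/EI
A unit hogging moment at C produces rotation L₁/(3EI) + L₂/(3EI) = 4.667/EI.
Slope continuity at C: θ_0 = M_C·4.667/EI, so M_C = 554.3/4.667 = 118.8 kN·m (hogging).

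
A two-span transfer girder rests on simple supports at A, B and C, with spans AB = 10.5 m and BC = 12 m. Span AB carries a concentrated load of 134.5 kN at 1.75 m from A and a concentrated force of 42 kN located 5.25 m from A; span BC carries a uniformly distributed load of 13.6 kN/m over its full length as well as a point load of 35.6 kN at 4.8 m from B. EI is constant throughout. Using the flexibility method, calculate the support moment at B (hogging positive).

M_B = 266.3 kN·m

Insert a hinge at B; M_B is the redundant, and each span becomes simply supported.
Discontinuity in slope at B on the released structure — sum the simple-span end rotations:
  span AB: point load 134.5 at a = 1.75: Pab(L + a)/(6LEI) = 400.5/EI
  span AB: point load 42 at a = 5.25: Pab(L + a)/(6LEI) = 289.4/EI
  span BC: UDL 13.6: wL³/(24EI) = 979.2/EI
  span BC: point load 35.6 at a = 4.8: Pab(L + b)/(6LEI) = 328.1/EI
  relative rotation θ_0 = (689.9 + 1307)/EI = 1997/EI
A unit hogging moment at B produces rotation L₁/(3EI) + L₂/(3EI) = 7.5/EI.
Compatibility: M_B·(L₁+L₂)/(3EI) = θ_0, giving M_B = 266.3 kN·m (hogging).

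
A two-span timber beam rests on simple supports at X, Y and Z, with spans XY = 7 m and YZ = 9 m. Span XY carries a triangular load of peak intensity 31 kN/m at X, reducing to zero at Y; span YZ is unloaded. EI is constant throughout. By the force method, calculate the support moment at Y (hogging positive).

Insert a hinge at Y; M_Y is the redundant, and each span becomes simply supported.
End slopes at the hinge Y, treating each span as simply supported:
  span XY: triangular load, peak 31: 7w₀L³/(360EI) = 206.8/EI
  relative rotation θ_0 = (206.8 + 0)/EI = 206.8/EI
A unit hogging moment at Y produces rotation L₁/(3EI) + L₂/(3EI) = 5.333/EI.
Slope continuity at Y: θ_0 = M_Y·5.333/EI, so M_Y = 206.8/5.333 = 38.77 kN·m (hogging).

M_Y = 38.77 kN·m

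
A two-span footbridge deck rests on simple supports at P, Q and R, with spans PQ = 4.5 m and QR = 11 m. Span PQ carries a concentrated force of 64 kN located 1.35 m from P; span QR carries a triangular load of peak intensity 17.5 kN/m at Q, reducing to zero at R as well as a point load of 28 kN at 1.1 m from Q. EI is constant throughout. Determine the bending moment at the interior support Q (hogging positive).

M_Q = 130.3 kN·m

Insert a hinge at Q; M_Q is the redundant, and each span becomes simply supported.
End slopes at the hinge Q, treating each span as simply supported:
  span PQ: point load 64 at a = 1.35: Pab(L + a)/(6LEI) = 58.97/EI
  span QR: triangular load, peak 17.5: w₀L³/(45EI) = 517.6/EI
  span QR: point load 28 at a = 1.1: Pab(L + b)/(6LEI) = 96.56/EI
  relative rotation θ_0 = (58.97 + 614.2)/EI = 673.1/EI
A unit hogging moment at Q produces rotation L₁/(3EI) + L₂/(3EI) = 5.167/EI.
Compatibility: M_Q·(L₁+L₂)/(3EI) = θ_0, giving M_Q = 130.3 kN·m (hogging).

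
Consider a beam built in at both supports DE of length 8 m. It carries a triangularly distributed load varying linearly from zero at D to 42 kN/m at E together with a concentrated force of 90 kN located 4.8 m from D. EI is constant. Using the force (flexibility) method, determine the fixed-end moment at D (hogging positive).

Release both end moments; the primary structure is a simply-supported span DE with redundants M_D and M_E.
End rotations of the released simple span under the applied load (×1/EI):
  at D: triangular load, peak 42: 7w₀L³/(360EI) = 418.1/EI
  at E: triangular load, peak 42: w₀L³/(45EI) = 477.9/EI
  at D: point load 90 at a = 4.8: Pab(L + b)/(6LEI) = 322.6/EI
  at E: point load 90 at a = 4.8: Pab(L + a)/(6LEI) = 368.6/EI
  θ_D0 = 740.7/EI,  θ_E0 = 846.5/EI
Flexibility coefficients: a unit moment at one end gives L/(3EI) there and L/(6EI) at the far end, so f₁₁ = f₂₂ = 2.667/EI and f₁₂ = f₂₁ = 1.333/EI.
Compatibility — zero rotation at each built-in end:
  2.667 M_D + 1.333 M_E = 740.7
  1.333 M_D + 2.667 M_E = 846.5
Solving the pair gives M_D = 158.7 kN·m and M_E = 238.1 kN·m (hogging).

M_D = 158.7 kN·m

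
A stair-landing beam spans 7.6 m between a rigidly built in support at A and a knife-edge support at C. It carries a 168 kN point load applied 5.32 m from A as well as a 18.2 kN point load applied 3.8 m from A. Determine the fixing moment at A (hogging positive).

M_A = 200.2 kN·m

Remove the prop at C; the released (primary) structure is a cantilever built in at A.
Free-end deflection of the primary structure under the applied loading (downward +):
  point load 168 at a = 5.32: Pa²(3L − a)/(6EI) = 13852/EI
  point load 18.2 at a = 3.8: Pa²(3L − a)/(6EI) = 832.2/EI
  δ_0 = 14685/EI
Tip deflection under a unit load at C: L³/(3EI) = 146.3/EI.
The prop prevents deflection at C: R_C = δ_0/δ_{CC} = 14685/146.3 = 100.4 kN.
Moment equilibrium about A: M_A = Σ(load moments about A) − R_C·L = 962.9 − 100.4×7.6 = 200.2 kN·m.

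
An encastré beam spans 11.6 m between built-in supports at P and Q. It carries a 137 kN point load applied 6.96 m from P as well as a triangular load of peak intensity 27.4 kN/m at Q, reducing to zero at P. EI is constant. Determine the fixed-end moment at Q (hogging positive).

M_Q = 413.2 kN·m

Release both end moments; the primary structure is a simply-supported span PQ with redundants M_P and M_Q.
End rotations of the released simple span under the applied load (×1/EI):
  at P: point load 137 at a = 6.96: Pab(L + b)/(6LEI) = 1032/EI
  at Q: point load 137 at a = 6.96: Pab(L + a)/(6LEI) = 1180/EI
  at P: triangular load, peak 27.4: 7w₀L³/(360EI) = 831.6/EI
  at Q: triangular load, peak 27.4: w₀L³/(45EI) = 950.4/EI
  θ_P0 = 1864/EI,  θ_Q0 = 2130/EI
Flexibility coefficients: a unit moment at one end gives L/(3EI) there and L/(6EI) at the far end, so f₁₁ = f₂₂ = 3.867/EI and f₁₂ = f₂₁ = 1.933/EI.
Compatibility — zero rotation at each built-in end:
  3.867 M_P + 1.933 M_Q = 1864
  1.933 M_P + 3.867 M_Q = 2130
Solving the pair gives M_P = 275.5 kN·m and M_Q = 413.2 kN·m (hogging).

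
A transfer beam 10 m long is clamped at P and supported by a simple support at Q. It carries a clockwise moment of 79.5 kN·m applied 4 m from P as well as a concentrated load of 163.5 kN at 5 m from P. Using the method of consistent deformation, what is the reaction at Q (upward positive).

R_Q = 58.73 kN

Remove the prop at Q; the released (primary) structure is a cantilever built in at P.
Downward deflection at the released point Q due to the loads:
  clockwise couple 79.5 at a = 4: M₀a(2L − a)/(2EI) = 2544/EI
  point load 163.5 at a = 5: Pa²(3L − a)/(6EI) = 17031/EI
  δ_0 = 19575/EI
Flexibility coefficient — unit upward force at Q: δ_{QQ} = L³/(3EI) = 333.3/EI.
The prop prevents deflection at Q: R_Q = δ_0/δ_{QQ} = 19575/333.3 = 58.73 kN.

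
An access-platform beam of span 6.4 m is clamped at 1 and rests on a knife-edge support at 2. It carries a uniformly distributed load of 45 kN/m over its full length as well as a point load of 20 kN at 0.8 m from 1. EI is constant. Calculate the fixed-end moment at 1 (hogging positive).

Take the reaction at 2 as the redundant and release it; the primary structure is a cantilever fixed at 1.
Downward deflection at the released point 2 due to the loads:
  UDL 45: wL⁴/(8EI) = 9437/EI
  point load 20 at a = 0.8: Pa²(3L − a)/(6EI) = 39.25/EI
  δ_0 = 9476/EI
Tip deflection under a unit load at 2: L³/(3EI) = 87.38/EI.
Compatibility at 2: δ_0 − R_2·δ_{22} = 0, so R_2 = 9476/87.38 = 108.4 kN.
Moment equilibrium about 1: M_1 = Σ(load moments about 1) − R_2·L = 937.6 − 108.4×6.4 = 243.5 kN·m.

M_1 = 243.5 kN·m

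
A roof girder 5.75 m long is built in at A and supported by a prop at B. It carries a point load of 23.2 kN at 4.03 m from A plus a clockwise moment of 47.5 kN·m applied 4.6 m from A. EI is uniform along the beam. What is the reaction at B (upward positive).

Take the reaction at B as the redundant and release it; the primary structure is a cantilever fixed at A.
Downward deflection at the released point B due to the loads:
  point load 23.2 at a = 4.03: Pa²(3L − a)/(6EI) = 830.2/EI
  clockwise couple 47.5 at a = 4.6: M₀a(2L − a)/(2EI) = 753.8/EI
  δ_0 = 1584/EI
Tip deflection under a unit load at B: L³/(3EI) = 63.37/EI.
Compatibility at B: δ_0 − R_B·δ_{BB} = 0, so R_B = 1584/63.37 = 25 kN.

R_B = 25 kN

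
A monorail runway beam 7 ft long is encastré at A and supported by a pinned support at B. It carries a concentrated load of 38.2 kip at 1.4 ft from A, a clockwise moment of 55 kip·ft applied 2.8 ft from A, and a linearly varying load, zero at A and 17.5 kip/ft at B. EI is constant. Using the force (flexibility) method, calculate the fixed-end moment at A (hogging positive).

M_A = 90.73 kip·ft

Take the reaction at B as the redundant and release it; the primary structure is a cantilever fixed at A.
Free-end deflection of the primary structure under the applied loading (downward +):
  point load 38.2 at a = 1.4: Pa²(3L − a)/(6EI) = 244.6/EI
  clockwise couple 55 at a = 2.8: M₀a(2L − a)/(2EI) = 862.4/EI
  triangular load, peak 17.5 at the free end: 11w₀L⁴/(120EI) = 3852/EI
  δ_0 = 4959/EI
Tip deflection under a unit load at B: L³/(3EI) = 114.3/EI.
The prop prevents deflection at B: R_B = δ_0/δ_{BB} = 4959/114.3 = 43.37 kip.
Moment equilibrium about A: M_A = Σ(load moments about A) − R_B·L = 394.3 − 43.37×7 = 90.73 kip·ft.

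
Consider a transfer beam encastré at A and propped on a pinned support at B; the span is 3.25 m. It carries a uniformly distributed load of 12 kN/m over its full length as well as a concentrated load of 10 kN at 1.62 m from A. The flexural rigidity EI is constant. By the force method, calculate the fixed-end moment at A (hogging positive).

M_A = 21.94 kN·m

Remove the prop at B; the released (primary) structure is a cantilever built in at A.
Primary-structure tip deflection at B by superposition:
  UDL 12: wL⁴/(8EI) = 167.3/EI
  point load 10 at a = 1.62: Pa²(3L − a)/(6EI) = 35.56/EI
  δ_0 = 202.9/EI
Tip deflection under a unit load at B: L³/(3EI) = 11.44/EI.
The prop prevents deflection at B: R_B = δ_0/δ_{BB} = 202.9/11.44 = 17.73 kN.
Moment equilibrium about A: M_A = Σ(load moments about A) − R_B·L = 79.58 − 17.73×3.25 = 21.94 kN·m.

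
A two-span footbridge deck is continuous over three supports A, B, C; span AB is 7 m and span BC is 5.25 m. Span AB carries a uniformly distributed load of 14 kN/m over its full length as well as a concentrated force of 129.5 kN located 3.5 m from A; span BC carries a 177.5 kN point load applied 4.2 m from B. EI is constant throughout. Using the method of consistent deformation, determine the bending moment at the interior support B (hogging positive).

M_B = 184.5 kN·m

Release continuity at B by inserting a hinge; the redundant is the internal moment M_B. The primary structure is two simply-supported spans AB and BC.
Rotations at B on the released spans (each span's end-slope, ×1/EI):
  span AB: UDL 14: wL³/(24EI) = 200.1/EI
  span AB: point load 129.5 at a = 3.5: Pab(L + a)/(6LEI) = 396.6/EI
  span BC: point load 177.5 at a = 4.2: Pab(L + b)/(6LEI) = 156.6/EI
  relative rotation θ_0 = (596.7 + 156.6)/EI = 753.2/EI
A unit hogging moment at B produces rotation L₁/(3EI) + L₂/(3EI) = 4.083/EI.
Slope continuity at B: θ_0 = M_B·4.083/EI, so M_B = 753.2/4.083 = 184.5 kN·m (hogging).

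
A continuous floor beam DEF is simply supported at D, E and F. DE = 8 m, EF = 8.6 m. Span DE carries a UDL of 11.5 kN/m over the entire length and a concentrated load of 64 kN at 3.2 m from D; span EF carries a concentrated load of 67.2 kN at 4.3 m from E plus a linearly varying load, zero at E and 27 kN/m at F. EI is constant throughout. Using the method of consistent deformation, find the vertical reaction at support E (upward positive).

Release continuity at E by inserting a hinge; the redundant is the internal moment M_E. The primary structure is two simply-supported spans DE and EF.
End slopes at the hinge E, treating each span as simply supported:
  span DE: UDL 11.5: wL³/(24EI) = 245.3/EI
  span DE: point load 64 at a = 3.2: Pab(L + a)/(6LEI) = 229.4/EI
  span EF: point load 67.2 at a = 4.3: Pab(L + b)/(6LEI) = 310.6/EI
  span EF: triangular load, peak 27: 7w₀L³/(360EI) = 333.9/EI
  relative rotation θ_0 = (474.7 + 644.6)/EI = 1119/EI
A unit hogging moment at E produces rotation L₁/(3EI) + L₂/(3EI) = 5.533/EI.
Slope continuity at E: θ_0 = M_E·5.533/EI, so M_E = 1119/5.533 = 202.3 kN·m (hogging).
Span DE, ΣM about D with M_E applied at E: R_E^{DE}·8 = 572.8 + 202.3, so R_E^{DE} = 96.88 kN and R_D = 156 − 96.88 = 59.12 kN.
Span EF, ΣM about F: R_E^{EF}·8.6 = 621.8 + 202.3, so R_E^{EF} = 95.82 kN and R_F = 183.3 − 95.82 = 87.48 kN.
R_E = 96.88 + 95.82 = 192.7 kN.

R_E = 192.7 kN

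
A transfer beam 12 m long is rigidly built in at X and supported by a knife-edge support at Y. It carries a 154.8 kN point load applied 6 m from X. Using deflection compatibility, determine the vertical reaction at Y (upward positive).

R_Y = 48.38 kN

Release the roller at Y. Primary structure: cantilever fixed at X.
Primary-structure tip deflection at Y by superposition:
  point load 154.8 at a = 6: Pa²(3L − a)/(6EI) = 27864/EI
Flexibility coefficient — unit upward force at Y: δ_{YY} = L³/(3EI) = 576/EI.
Compatibility at Y: δ_0 − R_Y·δ_{YY} = 0, so R_Y = 27864/576 = 48.38 kN.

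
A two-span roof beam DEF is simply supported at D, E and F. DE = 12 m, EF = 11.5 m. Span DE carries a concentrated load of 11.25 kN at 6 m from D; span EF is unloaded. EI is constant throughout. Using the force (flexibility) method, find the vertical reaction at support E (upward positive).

R_E = 7.826 kN

Release continuity at E by inserting a hinge; the redundant is the internal moment M_E. The primary structure is two simply-supported spans DE and EF.
End slopes at the hinge E, treating each span as simply supported:
  span DE: point load 11.25 at a = 6: Pab(L + a)/(6LEI) = 101.2/EI
  relative rotation θ_0 = (101.2 + 0)/EI = 101.2/EI
A unit hogging moment at E produces rotation L₁/(3EI) + L₂/(3EI) = 7.833/EI.
Slope continuity at E: θ_0 = M_E·7.833/EI, so M_E = 101.2/7.833 = 12.93 kN·m (hogging).
Span DE, ΣM about D with M_E applied at E: R_E^{DE}·12 = 67.5 + 12.93, so R_E^{DE} = 6.702 kN and R_D = 11.25 − 6.702 = 4.548 kN.
Span EF, ΣM about F: R_E^{EF}·11.5 = 0 + 12.93, so R_E^{EF} = 1.124 kN and R_F = 0 − 1.124 = -1.124 kN.
R_E = 6.702 + 1.124 = 7.826 kN.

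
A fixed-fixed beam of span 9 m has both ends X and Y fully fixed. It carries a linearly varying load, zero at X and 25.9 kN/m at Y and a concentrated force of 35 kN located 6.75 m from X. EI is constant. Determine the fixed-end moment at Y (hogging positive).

Take the two fixed-end moments M_X, M_Y as redundants; the released structure is the simple span XY.
On the primary (simply-supported) span, the end slopes from the loading are:
  at X: triangular load, peak 25.9: 7w₀L³/(360EI) = 367.1/EI
  at Y: triangular load, peak 25.9: w₀L³/(45EI) = 419.6/EI
  at X: point load 35 at a = 6.75: Pab(L + b)/(6LEI) = 110.7/EI
  at Y: point load 35 at a = 6.75: Pab(L + a)/(6LEI) = 155/EI
  θ_X0 = 477.9/EI,  θ_Y0 = 574.6/EI
Flexibility coefficients: a unit moment at one end gives L/(3EI) there and L/(6EI) at the far end, so f₁₁ = f₂₂ = 3/EI and f₁₂ = f₂₁ = 1.5/EI.
Compatibility — zero rotation at each built-in end:
  3 M_X + 1.5 M_Y = 477.9
  1.5 M_X + 3 M_Y = 574.6
Solving the pair gives M_X = 84.7 kN·m and M_Y = 149.2 kN·m (hogging).

M_Y = 149.2 kN·m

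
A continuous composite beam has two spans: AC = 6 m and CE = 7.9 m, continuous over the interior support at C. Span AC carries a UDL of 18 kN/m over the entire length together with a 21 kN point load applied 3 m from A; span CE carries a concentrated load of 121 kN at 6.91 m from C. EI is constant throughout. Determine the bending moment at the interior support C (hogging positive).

M_C = 78.67 kN·m

Take M_C as the redundant. Released structure: two simple spans AC and CE with a hinge at C.
Rotations at C on the released spans (each span's end-slope, ×1/EI):
  span AC: UDL 18: wL³/(24EI) = 162/EI
  span AC: point load 21 at a = 3: Pab(L + a)/(6LEI) = 47.25/EI
  span CE: point load 121 at a = 6.91: Pab(L + b)/(6LEI) = 155.2/EI
  relative rotation θ_0 = (209.2 + 155.2)/EI = 364.5/EI
A unit hogging moment at C produces rotation L₁/(3EI) + L₂/(3EI) = 4.633/EI.
Compatibility: M_C·(L₁+L₂)/(3EI) = θ_0, giving M_C = 78.67 kN·m (hogging).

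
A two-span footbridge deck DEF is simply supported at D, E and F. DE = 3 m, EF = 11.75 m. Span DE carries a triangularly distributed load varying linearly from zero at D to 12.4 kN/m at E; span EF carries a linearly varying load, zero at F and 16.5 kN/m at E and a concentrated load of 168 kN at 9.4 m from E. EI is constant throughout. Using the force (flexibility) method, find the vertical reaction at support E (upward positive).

R_E = 225 kN

Take M_E as the redundant. Released structure: two simple spans DE and EF with a hinge at E.
Discontinuity in slope at E on the released structure — sum the simple-span end rotations:
  span DE: triangular load, peak 12.4: w₀L³/(45EI) = 7.44/EI
  span EF: triangular load, peak 16.5: w₀L³/(45EI) = 594.8/EI
  span EF: point load 168 at a = 9.4: Pab(L + b)/(6LEI) = 742.2/EI
  relative rotation θ_0 = (7.44 + 1337)/EI = 1344/EI
A unit hogging moment at E produces rotation L₁/(3EI) + L₂/(3EI) = 4.917/EI.
Slope continuity at E: θ_0 = M_E·4.917/EI, so M_E = 1344/4.917 = 273.5 kN·m (hogging).
Span DE, ΣM about D with M_E applied at E: R_E^{DE}·3 = 37.2 + 273.5, so R_E^{DE} = 103.6 kN and R_D = 18.6 − 103.6 = -84.95 kN.
Span EF, ΣM about F: R_E^{EF}·11.75 = 1154 + 273.5, so R_E^{EF} = 121.5 kN and R_F = 264.9 − 121.5 = 143.4 kN.
R_E = 103.6 + 121.5 = 225 kN.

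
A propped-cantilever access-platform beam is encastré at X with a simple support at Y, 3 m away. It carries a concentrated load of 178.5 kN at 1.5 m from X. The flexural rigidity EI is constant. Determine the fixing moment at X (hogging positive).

M_X = 100.4 kN·m

Take the reaction at Y as the redundant and release it; the primary structure is a cantilever fixed at X.
Free-end deflection of the primary structure under the applied loading (downward +):
  point load 178.5 at a = 1.5: Pa²(3L − a)/(6EI) = 502/EI
Flexibility coefficient — unit upward force at Y: δ_{YY} = L³/(3EI) = 9/EI.
The prop prevents deflection at Y: R_Y = δ_0/δ_{YY} = 502/9 = 55.78 kN.
Moment equilibrium about X: M_X = Σ(load moments about X) − R_Y·L = 267.8 − 55.78×3 = 100.4 kN·m.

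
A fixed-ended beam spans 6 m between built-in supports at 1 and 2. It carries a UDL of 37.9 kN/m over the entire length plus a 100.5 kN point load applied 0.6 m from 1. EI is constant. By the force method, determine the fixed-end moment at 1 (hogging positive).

Take the two fixed-end moments M_1, M_2 as redundants; the released structure is the simple span 12.
End rotations of the released simple span under the applied load (×1/EI):
  at 1: UDL 37.9: wL³/(24EI) = 341.1/EI
  at 2: UDL 37.9: wL³/(24EI) = 341.1/EI
  at 1: point load 100.5 at a = 0.6: Pab(L + b)/(6LEI) = 103.1/EI
  at 2: point load 100.5 at a = 0.6: Pab(L + a)/(6LEI) = 59.7/EI
  θ_10 = 444.2/EI,  θ_20 = 400.8/EI
Flexibility coefficients: a unit moment at one end gives L/(3EI) there and L/(6EI) at the far end, so f₁₁ = f₂₂ = 2/EI and f₁₂ = f₂₁ = 1/EI.
Compatibility — zero rotation at each built-in end:
  2 M_1 + 1 M_2 = 444.2
  1 M_1 + 2 M_2 = 400.8
Solving the pair gives M_1 = 162.5 kN·m and M_2 = 119.1 kN·m (hogging).

M_1 = 162.5 kN·m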